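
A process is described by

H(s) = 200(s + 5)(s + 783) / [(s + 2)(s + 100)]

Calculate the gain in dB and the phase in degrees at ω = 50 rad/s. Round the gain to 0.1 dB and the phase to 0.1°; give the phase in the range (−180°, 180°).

At s = jω = j50:
zero (s+5): 5 + j50 → |·| = √(5²+50²) = √2525 ≈ 50.249, ∠ = arctan(50/5) ≈ 84.29°
zero (s+783): 783 + j50 → |·| = √(783²+50²) = √615589 ≈ 784.59, ∠ = arctan(50/783) ≈ 3.65°
pole (s+2): 2 + j50 → |·| = √(2²+50²) = √2504 ≈ 50.04, ∠ = arctan(50/2) ≈ 87.71°
pole (s+100): 100 + j50 → |·| = √(100²+50²) = √12500 ≈ 111.8, ∠ = arctan(50/100) ≈ 26.57°
|H| = 200 · 39425 / 5594.5 ≈ 1409.4
Gain = 20 log₁₀(1409.4) ≈ 62.98 dB
∠H = 87.94° − 114.28° = -26.34°

63.0 dB, -26.3°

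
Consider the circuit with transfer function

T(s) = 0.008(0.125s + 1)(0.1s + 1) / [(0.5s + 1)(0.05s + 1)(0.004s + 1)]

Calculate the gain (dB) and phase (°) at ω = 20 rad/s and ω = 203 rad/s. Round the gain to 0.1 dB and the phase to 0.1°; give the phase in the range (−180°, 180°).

ω = 20: -49.4 dB, -2.2°; ω = 203: -50.2 dB, -38.0°

At ω = 20 rad/s:
zero (1 + j20·0.125) = 1 + j2.5 → |·| ≈ 2.6926, ∠ ≈ 68.20°
zero (1 + j20·0.1) = 1 + j2 → |·| ≈ 2.2361, ∠ ≈ 63.43°
pole (1 + j20·0.5) = 1 + j10 → |·| ≈ 10.05, ∠ ≈ 84.29°
pole (1 + j20·0.05) = 1 + j1 → |·| ≈ 1.4142, ∠ ≈ 45.00°
pole (1 + j20·0.004) = 1 + j0.08 → |·| ≈ 1.0032, ∠ ≈ 4.57°
|T| = 0.008 · 2.6926 · 2.2361 / (10.05 · 1.4142 · 1.0032) ≈ 0.0033782
Gain = 20 log₁₀(0.0033782) ≈ -49.43 dB
∠T = (68.20° + 63.43°) − (84.29° + 45.00° + 4.57°) = -2.23°

At ω = 203 rad/s:
zero (1 + j203·0.125) = 1 + j25.375 → |·| ≈ 25.395, ∠ ≈ 87.74°
zero (1 + j203·0.1) = 1 + j20.3 → |·| ≈ 20.325, ∠ ≈ 87.18°
pole (1 + j203·0.5) = 1 + j101.5 → |·| ≈ 101.5, ∠ ≈ 89.44°
pole (1 + j203·0.05) = 1 + j10.15 → |·| ≈ 10.199, ∠ ≈ 84.37°
pole (1 + j203·0.004) = 1 + j0.812 → |·| ≈ 1.2882, ∠ ≈ 39.08°
|T| = 0.008 · 25.395 · 20.325 / (101.5 · 10.199 · 1.2882) ≈ 0.0030964
Gain = 20 log₁₀(0.0030964) ≈ -50.18 dB
∠T = (87.74° + 87.18°) − (89.44° + 84.37° + 39.08°) = -37.97°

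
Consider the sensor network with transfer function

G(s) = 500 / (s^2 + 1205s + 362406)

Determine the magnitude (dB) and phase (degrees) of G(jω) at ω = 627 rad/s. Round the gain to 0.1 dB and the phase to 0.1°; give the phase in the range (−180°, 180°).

Substitute s = j627:
Numerator: 500 = 500 + j0
Denominator: (j627)^2 + 1205(j627) + 362406 = -30723 + j755535
|N| = √(500² + 0²) ≈ 500, ∠N ≈ 0.00°
|D| = √(30723² + 755535²) ≈ 7.5616e+05, ∠D ≈ 92.33°
|G| = 500 / 7.5616e+05 ≈ 0.00066124
Gain = 20 log₁₀(0.00066124) ≈ -63.59 dB
∠G = 0.00° − 92.33° = -92.33°

-63.6 dB, -92.3°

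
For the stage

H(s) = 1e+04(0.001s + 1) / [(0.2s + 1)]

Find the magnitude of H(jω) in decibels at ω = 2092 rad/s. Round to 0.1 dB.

At ω = 2092 rad/s:
zero (1 + j2092·0.001) = 1 + j2.092 → |·| ≈ 2.3187, ∠ ≈ 64.45°
pole (1 + j2092·0.2) = 1 + j418.4 → |·| ≈ 418.4, ∠ ≈ 89.86°
|H| = 1e+04 · 2.3187 / (418.4) ≈ 55.418
Gain = 20 log₁₀(55.418) ≈ 34.87 dB

34.9 dB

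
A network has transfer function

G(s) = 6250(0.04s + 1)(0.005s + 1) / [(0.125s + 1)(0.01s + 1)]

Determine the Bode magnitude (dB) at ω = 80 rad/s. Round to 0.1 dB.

At ω = 80 rad/s:
zero (1 + j80·0.04) = 1 + j3.2 → |·| ≈ 3.3526, ∠ ≈ 72.65°
zero (1 + j80·0.005) = 1 + j0.4 → |·| ≈ 1.077, ∠ ≈ 21.80°
pole (1 + j80·0.125) = 1 + j10 → |·| ≈ 10.05, ∠ ≈ 84.29°
pole (1 + j80·0.01) = 1 + j0.8 → |·| ≈ 1.2806, ∠ ≈ 38.66°
|G| = 6250 · 3.3526 · 1.077 / (10.05 · 1.2806) ≈ 1753.5
Gain = 20 log₁₀(1753.5) ≈ 64.88 dB

64.9 dB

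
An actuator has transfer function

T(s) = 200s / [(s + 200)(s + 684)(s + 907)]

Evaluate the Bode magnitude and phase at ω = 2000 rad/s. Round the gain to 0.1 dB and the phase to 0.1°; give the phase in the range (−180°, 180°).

At s = jω = j2000:
zero at origin: s = j2000 → |·| = 2000, ∠ = 90.00°
pole (s+200): 200 + j2000 → |·| = √(200²+2000²) = √4040000 ≈ 2010, ∠ = arctan(2000/200) ≈ 84.29°
pole (s+684): 684 + j2000 → |·| = √(684²+2000²) = √4467856 ≈ 2113.7, ∠ = arctan(2000/684) ≈ 71.12°
pole (s+907): 907 + j2000 → |·| = √(907²+2000²) = √4822649 ≈ 2196.1, ∠ = arctan(2000/907) ≈ 65.61°
|T| = 200 · 2000 / 9.3302e+09 ≈ 4.2872e-05
Gain = 20 log₁₀(4.2872e-05) ≈ -87.36 dB
∠T = 90.00° − 221.02° = -131.02°

-87.4 dB, -131.0°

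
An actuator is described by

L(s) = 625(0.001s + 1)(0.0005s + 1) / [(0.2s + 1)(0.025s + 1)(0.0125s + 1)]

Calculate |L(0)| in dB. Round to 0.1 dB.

L(0) = 625 · 1 / 1 = 625
20 log₁₀(625) ≈ 55.92 dB

55.9 dB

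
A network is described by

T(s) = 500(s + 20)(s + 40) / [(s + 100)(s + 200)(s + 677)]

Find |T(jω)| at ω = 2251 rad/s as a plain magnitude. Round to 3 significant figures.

At s = jω = j2251:
zero (s+20): 20 + j2251 → |·| = √(20²+2251²) = √5067401 ≈ 2251.1, ∠ = arctan(2251/20) ≈ 89.49°
zero (s+40): 40 + j2251 → |·| = √(40²+2251²) = √5068601 ≈ 2251.4, ∠ = arctan(2251/40) ≈ 88.98°
pole (s+100): 100 + j2251 → |·| = √(100²+2251²) = √5077001 ≈ 2253.2, ∠ = arctan(2251/100) ≈ 87.46°
pole (s+200): 200 + j2251 → |·| = √(200²+2251²) = √5107001 ≈ 2259.9, ∠ = arctan(2251/200) ≈ 84.92°
pole (s+677): 677 + j2251 → |·| = √(677²+2251²) = √5525330 ≈ 2350.6, ∠ = arctan(2251/677) ≈ 73.26°
|T| = 500 · 5.0681e+06 / 1.1969e+10 ≈ 0.21172

0.212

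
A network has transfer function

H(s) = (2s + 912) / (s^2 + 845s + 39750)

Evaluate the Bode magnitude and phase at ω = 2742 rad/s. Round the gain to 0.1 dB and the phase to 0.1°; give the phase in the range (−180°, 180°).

-63.0 dB, -82.2°

Substitute s = j2742:
Numerator: 2(j2742) + 912 = 912 + j5484
Denominator: (j2742)^2 + 845(j2742) + 39750 = -7478814 + j2316990
|N| = √(912² + 5484²) ≈ 5559.3, ∠N ≈ 80.56°
|D| = √(7478814² + 2316990²) ≈ 7.8295e+06, ∠D ≈ 162.79°
|H| = 5559.3 / 7.8295e+06 ≈ 0.00071005
Gain = 20 log₁₀(0.00071005) ≈ -62.97 dB
∠H = 80.56° − 162.79° = -82.23°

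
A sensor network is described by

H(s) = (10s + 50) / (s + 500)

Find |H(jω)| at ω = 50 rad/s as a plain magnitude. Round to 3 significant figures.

1.00

Substitute s = j50:
Numerator: 10(j50) + 50 = 50 + j500
Denominator: (j50) + 500 = 500 + j50
|N| = √(50² + 500²) ≈ 502.49, ∠N ≈ 84.29°
|D| = √(500² + 50²) ≈ 502.49, ∠D ≈ 5.71°
|H| = 502.49 / 502.49 ≈ 1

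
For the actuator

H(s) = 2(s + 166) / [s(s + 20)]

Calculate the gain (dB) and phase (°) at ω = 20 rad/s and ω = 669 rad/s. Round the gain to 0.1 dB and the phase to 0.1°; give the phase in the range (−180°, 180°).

ω = 20: -4.6 dB, -128.1°; ω = 669: -50.2 dB, -102.2°

At s = jω = j20:
zero (s+166): 166 + j20 → |·| = √(166²+20²) = √27956 ≈ 167.2, ∠ = arctan(20/166) ≈ 6.87°
pole (s+20): 20 + j20 → |·| = √(20²+20²) = √800 ≈ 28.284, ∠ = arctan(20/20) ≈ 45.00°
pole at origin: |s| = 20, ∠ = 90.00° (in denominator)
|H| = 2 · 167.2 / 565.68 ≈ 0.59115
Gain = 20 log₁₀(0.59115) ≈ -4.57 dB
∠H = 6.87° − 135.00° = -128.13°

At s = jω = j669:
zero (s+166): 166 + j669 → |·| = √(166²+669²) = √475117 ≈ 689.29, ∠ = arctan(669/166) ≈ 76.06°
pole (s+20): 20 + j669 → |·| = √(20²+669²) = √447961 ≈ 669.3, ∠ = arctan(669/20) ≈ 88.29°
pole at origin: |s| = 669, ∠ = 90.00° (in denominator)
|H| = 2 · 689.29 / 4.4776e+05 ≈ 0.0030788
Gain = 20 log₁₀(0.0030788) ≈ -50.23 dB
∠H = 76.06° − 178.29° = -102.23°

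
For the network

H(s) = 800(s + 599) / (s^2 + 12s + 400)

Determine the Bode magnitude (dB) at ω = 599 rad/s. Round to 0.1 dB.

At s = jω = j599:
zero (s+599): 599 + j599 → |·| = √(599²+599²) = √717602 ≈ 847.11, ∠ = arctan(599/599) ≈ 45.00°
quadratic: (j599)² + 12·j599 + 400 = -358401 + j7188 → |·| ≈ 3.5847e+05, ∠ ≈ 178.85°
|H| = 800 · 847.11 / 3.5847e+05 ≈ 1.8905
Gain = 20 log₁₀(1.8905) ≈ 5.53 dB

5.5 dB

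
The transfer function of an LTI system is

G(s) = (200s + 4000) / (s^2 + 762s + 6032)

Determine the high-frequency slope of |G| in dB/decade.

Each pole contributes −20 dB/decade at high frequency; each zero contributes +20 dB/decade.
Net: 1 zero(s) − 2 pole(s) → -20 dB/decade.

-20 dB/decade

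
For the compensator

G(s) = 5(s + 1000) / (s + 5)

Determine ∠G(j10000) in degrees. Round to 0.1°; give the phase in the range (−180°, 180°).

-5.7°

At s = jω = j10000:
zero (s+1000): 1000 + j10000 → |·| = √(1000²+10000²) = √101000000 ≈ 10050, ∠ = arctan(10000/1000) ≈ 84.29°
pole (s+5): 5 + j10000 → |·| = √(5²+10000²) = √100000025 ≈ 10000, ∠ = arctan(10000/5) ≈ 89.97°
∠G = 84.29° − 89.97° = -5.68°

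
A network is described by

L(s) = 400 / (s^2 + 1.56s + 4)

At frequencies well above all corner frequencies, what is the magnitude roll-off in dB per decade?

Each pole contributes −20 dB/decade at high frequency; each zero contributes +20 dB/decade.
Net: 0 zero(s) − 2 pole(s) → -40 dB/decade.

-40 dB/decade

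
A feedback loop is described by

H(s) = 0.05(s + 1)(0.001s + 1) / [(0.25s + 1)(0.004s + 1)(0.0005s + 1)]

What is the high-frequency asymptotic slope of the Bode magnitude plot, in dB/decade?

Each pole contributes −20 dB/decade at high frequency; each zero contributes +20 dB/decade.
Net: 2 zero(s) − 3 pole(s) → -20 dB/decade.

-20 dB/decade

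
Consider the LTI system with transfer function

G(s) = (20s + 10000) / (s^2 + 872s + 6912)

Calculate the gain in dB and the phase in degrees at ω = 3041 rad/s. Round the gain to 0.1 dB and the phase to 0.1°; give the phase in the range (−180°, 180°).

-43.9 dB, -83.3°

Substitute s = j3041:
Numerator: 20(j3041) + 10000 = 10000 + j60820
Denominator: (j3041)^2 + 872(j3041) + 6912 = -9240769 + j2651752
|N| = √(10000² + 60820²) ≈ 61637, ∠N ≈ 80.66°
|D| = √(9240769² + 2651752²) ≈ 9.6137e+06, ∠D ≈ 163.99°
|G| = 61637 / 9.6137e+06 ≈ 0.0064114
Gain = 20 log₁₀(0.0064114) ≈ -43.86 dB
∠G = 80.66° − 163.99° = -83.33°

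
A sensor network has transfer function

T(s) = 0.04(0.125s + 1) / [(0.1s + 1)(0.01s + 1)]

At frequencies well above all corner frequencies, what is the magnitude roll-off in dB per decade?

Each pole contributes −20 dB/decade at high frequency; each zero contributes +20 dB/decade.
Net: 1 zero(s) − 2 pole(s) → -20 dB/decade.

-20 dB/decade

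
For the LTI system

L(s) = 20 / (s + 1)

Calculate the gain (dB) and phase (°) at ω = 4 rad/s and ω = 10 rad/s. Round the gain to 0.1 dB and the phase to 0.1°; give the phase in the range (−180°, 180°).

Substitute s = j4:
Numerator: 20 = 20 + j0
Denominator: (j4) + 1 = 1 + j4
|N| = √(20² + 0²) ≈ 20, ∠N ≈ 0.00°
|D| = √(1² + 4²) ≈ 4.1231, ∠D ≈ 75.96°
|L| = 20 / 4.1231 ≈ 4.8507
Gain = 20 log₁₀(4.8507) ≈ 13.72 dB
∠L = 0.00° − 75.96° = -75.96°

Substitute s = j10:
Numerator: 20 = 20 + j0
Denominator: (j10) + 1 = 1 + j10
|N| = √(20² + 0²) ≈ 20, ∠N ≈ 0.00°
|D| = √(1² + 10²) ≈ 10.05, ∠D ≈ 84.29°
|L| = 20 / 10.05 ≈ 1.99
Gain = 20 log₁₀(1.99) ≈ 5.98 dB
∠L = 0.00° − 84.29° = -84.29°

ω = 4: 13.7 dB, -76.0°; ω = 10: 6.0 dB, -84.3°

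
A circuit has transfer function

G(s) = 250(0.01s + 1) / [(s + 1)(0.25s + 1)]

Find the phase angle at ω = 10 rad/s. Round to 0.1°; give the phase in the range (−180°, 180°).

-146.8°

At ω = 10 rad/s:
zero (1 + j10·0.01) = 1 + j0.1 → |·| ≈ 1.005, ∠ ≈ 5.71°
pole (1 + j10·1) = 1 + j10 → |·| ≈ 10.05, ∠ ≈ 84.29°
pole (1 + j10·0.25) = 1 + j2.5 → |·| ≈ 2.6926, ∠ ≈ 68.20°
∠G = (5.71°) − (84.29° + 68.20°) = -146.78°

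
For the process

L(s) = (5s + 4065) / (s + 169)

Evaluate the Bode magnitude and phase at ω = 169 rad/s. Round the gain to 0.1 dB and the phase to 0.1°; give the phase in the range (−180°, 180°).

Substitute s = j169:
Numerator: 5(j169) + 4065 = 4065 + j845
Denominator: (j169) + 169 = 169 + j169
|N| = √(4065² + 845²) ≈ 4151.9, ∠N ≈ 11.74°
|D| = √(169² + 169²) ≈ 239, ∠D ≈ 45.00°
|L| = 4151.9 / 239 ≈ 17.372
Gain = 20 log₁₀(17.372) ≈ 24.80 dB
∠L = 11.74° − 45.00° = -33.26°

24.8 dB, -33.3°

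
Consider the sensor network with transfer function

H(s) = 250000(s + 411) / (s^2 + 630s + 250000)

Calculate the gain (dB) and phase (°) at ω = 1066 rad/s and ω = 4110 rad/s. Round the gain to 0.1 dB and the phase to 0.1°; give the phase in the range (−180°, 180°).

At s = jω = j1066:
zero (s+411): 411 + j1066 → |·| = √(411²+1066²) = √1305277 ≈ 1142.5, ∠ = arctan(1066/411) ≈ 68.92°
quadratic: (j1066)² + 630·j1066 + 250000 = -886356 + j671580 → |·| ≈ 1.112e+06, ∠ ≈ 142.85°
|H| = 250000 · 1142.5 / 1.112e+06 ≈ 256.86
Gain = 20 log₁₀(256.86) ≈ 48.19 dB
∠H = 68.92° − 142.85° = -73.93°

At s = jω = j4110:
zero (s+411): 411 + j4110 → |·| = √(411²+4110²) = √17061021 ≈ 4130.5, ∠ = arctan(4110/411) ≈ 84.29°
quadratic: (j4110)² + 630·j4110 + 250000 = -16642100 + j2589300 → |·| ≈ 1.6842e+07, ∠ ≈ 171.16°
|H| = 250000 · 4130.5 / 1.6842e+07 ≈ 61.312
Gain = 20 log₁₀(61.312) ≈ 35.75 dB
∠H = 84.29° − 171.16° = -86.87°

ω = 1066: 48.2 dB, -73.9°; ω = 4110: 35.8 dB, -86.9°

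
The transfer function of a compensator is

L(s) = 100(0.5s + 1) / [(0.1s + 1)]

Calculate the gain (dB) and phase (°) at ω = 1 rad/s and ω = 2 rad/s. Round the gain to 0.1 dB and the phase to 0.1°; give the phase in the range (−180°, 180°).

ω = 1: 40.9 dB, 20.9°; ω = 2: 42.8 dB, 33.7°

At ω = 1 rad/s:
zero (1 + j1·0.5) = 1 + j0.5 → |·| ≈ 1.118, ∠ ≈ 26.57°
pole (1 + j1·0.1) = 1 + j0.1 → |·| ≈ 1.005, ∠ ≈ 5.71°
|L| = 100 · 1.118 / (1.005) ≈ 111.24
Gain = 20 log₁₀(111.24) ≈ 40.93 dB
∠L = (26.57°) − (5.71°) = 20.86°

At ω = 2 rad/s:
zero (1 + j2·0.5) = 1 + j1 → |·| ≈ 1.4142, ∠ ≈ 45.00°
pole (1 + j2·0.1) = 1 + j0.2 → |·| ≈ 1.0198, ∠ ≈ 11.31°
|L| = 100 · 1.4142 / (1.0198) ≈ 138.67
Gain = 20 log₁₀(138.67) ≈ 42.84 dB
∠L = (45.00°) − (11.31°) = 33.69°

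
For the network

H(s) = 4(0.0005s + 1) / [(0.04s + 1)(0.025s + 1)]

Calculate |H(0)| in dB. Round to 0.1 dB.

12.0 dB

H(0) = 4 · 1 / 1 = 4
20 log₁₀(4) ≈ 12.04 dB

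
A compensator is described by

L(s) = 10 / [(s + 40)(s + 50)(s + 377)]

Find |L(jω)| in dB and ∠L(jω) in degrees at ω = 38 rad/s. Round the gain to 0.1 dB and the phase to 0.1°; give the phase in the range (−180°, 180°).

At s = jω = j38:
pole (s+40): 40 + j38 → |·| = √(40²+38²) = √3044 ≈ 55.172, ∠ = arctan(38/40) ≈ 43.53°
pole (s+50): 50 + j38 → |·| = √(50²+38²) = √3944 ≈ 62.801, ∠ = arctan(38/50) ≈ 37.23°
pole (s+377): 377 + j38 → |·| = √(377²+38²) = √143573 ≈ 378.91, ∠ = arctan(38/377) ≈ 5.76°
|L| = 10 / 1.3129e+06 ≈ 7.6167e-06
Gain = 20 log₁₀(7.6167e-06) ≈ -102.36 dB
∠L = 0.00° − 86.52° = -86.52°

-102.4 dB, -86.5°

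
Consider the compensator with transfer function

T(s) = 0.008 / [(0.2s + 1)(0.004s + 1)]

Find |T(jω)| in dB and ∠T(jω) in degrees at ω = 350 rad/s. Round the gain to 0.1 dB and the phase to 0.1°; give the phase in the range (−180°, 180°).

At ω = 350 rad/s:
pole (1 + j350·0.2) = 1 + j70 → |·| ≈ 70.007, ∠ ≈ 89.18°
pole (1 + j350·0.004) = 1 + j1.4 → |·| ≈ 1.7205, ∠ ≈ 54.46°
|T| = 0.008 · 1 / (70.007 · 1.7205) ≈ 6.6419e-05
Gain = 20 log₁₀(6.6419e-05) ≈ -83.55 dB
∠T = (0°) − (89.18° + 54.46°) = -143.64°

-83.6 dB, -143.6°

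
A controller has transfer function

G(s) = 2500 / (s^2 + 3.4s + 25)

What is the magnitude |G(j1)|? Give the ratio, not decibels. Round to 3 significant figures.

103

At s = jω = j1:
quadratic: (j1)² + 3.4·j1 + 25 = 24 + j3.4 → |·| ≈ 24.24, ∠ ≈ 8.06°
|G| = 2500 / 24.24 ≈ 103.14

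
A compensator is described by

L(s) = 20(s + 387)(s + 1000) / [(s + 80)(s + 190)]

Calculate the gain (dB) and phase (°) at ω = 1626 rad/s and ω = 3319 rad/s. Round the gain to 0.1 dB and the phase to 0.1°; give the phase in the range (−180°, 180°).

ω = 1626: 27.6 dB, -35.5°; ω = 3319: 26.4 dB, -18.8°

At s = jω = j1626:
zero (s+387): 387 + j1626 → |·| = √(387²+1626²) = √2793645 ≈ 1671.4, ∠ = arctan(1626/387) ≈ 76.61°
zero (s+1000): 1000 + j1626 → |·| = √(1000²+1626²) = √3643876 ≈ 1908.9, ∠ = arctan(1626/1000) ≈ 58.41°
pole (s+80): 80 + j1626 → |·| = √(80²+1626²) = √2650276 ≈ 1628, ∠ = arctan(1626/80) ≈ 87.18°
pole (s+190): 190 + j1626 → |·| = √(190²+1626²) = √2679976 ≈ 1637.1, ∠ = arctan(1626/190) ≈ 83.34°
|L| = 20 · 3.1905e+06 / 2.6652e+06 ≈ 23.942
Gain = 20 log₁₀(23.942) ≈ 27.58 dB
∠L = 135.02° − 170.52° = -35.50°

At s = jω = j3319:
zero (s+387): 387 + j3319 → |·| = √(387²+3319²) = √11165530 ≈ 3341.5, ∠ = arctan(3319/387) ≈ 83.35°
zero (s+1000): 1000 + j3319 → |·| = √(1000²+3319²) = √12015761 ≈ 3466.4, ∠ = arctan(3319/1000) ≈ 73.23°
pole (s+80): 80 + j3319 → |·| = √(80²+3319²) = √11022161 ≈ 3320, ∠ = arctan(3319/80) ≈ 88.62°
pole (s+190): 190 + j3319 → |·| = √(190²+3319²) = √11051861 ≈ 3324.4, ∠ = arctan(3319/190) ≈ 86.72°
|L| = 20 · 1.1583e+07 / 1.1037e+07 ≈ 20.989
Gain = 20 log₁₀(20.989) ≈ 26.44 dB
∠L = 156.58° − 175.34° = -18.76°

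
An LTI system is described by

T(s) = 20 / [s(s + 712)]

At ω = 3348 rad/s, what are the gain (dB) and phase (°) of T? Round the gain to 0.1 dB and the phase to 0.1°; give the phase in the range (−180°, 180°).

At s = jω = j3348:
pole (s+712): 712 + j3348 → |·| = √(712²+3348²) = √11716048 ≈ 3422.9, ∠ = arctan(3348/712) ≈ 77.99°
pole at origin: |s| = 3348, ∠ = 90.00° (in denominator)
|T| = 20 / 1.146e+07 ≈ 1.7452e-06
Gain = 20 log₁₀(1.7452e-06) ≈ -115.16 dB
∠T = 0.00° − 167.99° = -167.99°

-115.2 dB, -168.0°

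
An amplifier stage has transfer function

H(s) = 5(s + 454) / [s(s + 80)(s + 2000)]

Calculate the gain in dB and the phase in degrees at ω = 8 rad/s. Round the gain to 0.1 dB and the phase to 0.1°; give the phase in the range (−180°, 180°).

At s = jω = j8:
zero (s+454): 454 + j8 → |·| = √(454²+8²) = √206180 ≈ 454.07, ∠ = arctan(8/454) ≈ 1.01°
pole (s+80): 80 + j8 → |·| = √(80²+8²) = √6464 ≈ 80.399, ∠ = arctan(8/80) ≈ 5.71°
pole (s+2000): 2000 + j8 → |·| = √(2000²+8²) = √4000064 ≈ 2000, ∠ = arctan(8/2000) ≈ 0.23°
pole at origin: |s| = 8, ∠ = 90.00° (in denominator)
|H| = 5 · 454.07 / 1.2864e+06 ≈ 0.0017649
Gain = 20 log₁₀(0.0017649) ≈ -55.07 dB
∠H = 1.01° − 95.94° = -94.93°

-55.1 dB, -94.9°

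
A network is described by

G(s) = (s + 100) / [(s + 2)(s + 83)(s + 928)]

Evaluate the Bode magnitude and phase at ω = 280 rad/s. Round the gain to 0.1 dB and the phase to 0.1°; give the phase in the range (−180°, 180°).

-108.5 dB, -109.5°

At s = jω = j280:
zero (s+100): 100 + j280 → |·| = √(100²+280²) = √88400 ≈ 297.32, ∠ = arctan(280/100) ≈ 70.35°
pole (s+2): 2 + j280 → |·| = √(2²+280²) = √78404 ≈ 280.01, ∠ = arctan(280/2) ≈ 89.59°
pole (s+83): 83 + j280 → |·| = √(83²+280²) = √85289 ≈ 292.04, ∠ = arctan(280/83) ≈ 73.49°
pole (s+928): 928 + j280 → |·| = √(928²+280²) = √939584 ≈ 969.32, ∠ = arctan(280/928) ≈ 16.79°
|G| = 1 · 297.32 / 7.9265e+07 ≈ 3.751e-06
Gain = 20 log₁₀(3.751e-06) ≈ -108.52 dB
∠G = 70.35° − 179.87° = -109.52°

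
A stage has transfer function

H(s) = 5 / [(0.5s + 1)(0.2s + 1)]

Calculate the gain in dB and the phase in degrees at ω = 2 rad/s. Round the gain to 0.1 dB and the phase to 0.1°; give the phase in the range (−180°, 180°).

At ω = 2 rad/s:
pole (1 + j2·0.5) = 1 + j1 → |·| ≈ 1.4142, ∠ ≈ 45.00°
pole (1 + j2·0.2) = 1 + j0.4 → |·| ≈ 1.077, ∠ ≈ 21.80°
|H| = 5 · 1 / (1.4142 · 1.077) ≈ 3.2828
Gain = 20 log₁₀(3.2828) ≈ 10.32 dB
∠H = (0°) − (45.00° + 21.80°) = -66.80°

10.3 dB, -66.8°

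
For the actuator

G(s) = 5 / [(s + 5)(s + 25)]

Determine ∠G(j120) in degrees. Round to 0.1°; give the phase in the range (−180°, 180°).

At s = jω = j120:
pole (s+5): 5 + j120 → |·| = √(5²+120²) = √14425 ≈ 120.1, ∠ = arctan(120/5) ≈ 87.61°
pole (s+25): 25 + j120 → |·| = √(25²+120²) = √15025 ≈ 122.58, ∠ = arctan(120/25) ≈ 78.23°
∠G = 0.00° − 165.84° = -165.84°

-165.8°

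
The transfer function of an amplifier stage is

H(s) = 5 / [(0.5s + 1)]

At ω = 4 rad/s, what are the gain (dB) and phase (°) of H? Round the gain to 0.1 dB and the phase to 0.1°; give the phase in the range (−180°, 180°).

At ω = 4 rad/s:
pole (1 + j4·0.5) = 1 + j2 → |·| ≈ 2.2361, ∠ ≈ 63.43°
|H| = 5 · 1 / (2.2361) ≈ 2.236
Gain = 20 log₁₀(2.236) ≈ 6.99 dB
∠H = (0°) − (63.43°) = -63.43°

7.0 dB, -63.4°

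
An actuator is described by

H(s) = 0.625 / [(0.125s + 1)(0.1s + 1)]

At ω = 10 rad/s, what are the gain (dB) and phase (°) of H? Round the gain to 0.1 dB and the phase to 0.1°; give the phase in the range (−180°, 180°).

-11.2 dB, -96.3°

At ω = 10 rad/s:
pole (1 + j10·0.125) = 1 + j1.25 → |·| ≈ 1.6008, ∠ ≈ 51.34°
pole (1 + j10·0.1) = 1 + j1 → |·| ≈ 1.4142, ∠ ≈ 45.00°
|H| = 0.625 · 1 / (1.6008 · 1.4142) ≈ 0.27608
Gain = 20 log₁₀(0.27608) ≈ -11.18 dB
∠H = (0°) − (51.34° + 45.00°) = -96.34°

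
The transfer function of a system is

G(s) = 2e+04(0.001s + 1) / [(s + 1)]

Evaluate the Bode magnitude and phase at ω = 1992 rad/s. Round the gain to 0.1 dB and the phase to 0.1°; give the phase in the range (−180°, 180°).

At ω = 1992 rad/s:
zero (1 + j1992·0.001) = 1 + j1.992 → |·| ≈ 2.2289, ∠ ≈ 63.34°
pole (1 + j1992·1) = 1 + j1992 → |·| ≈ 1992, ∠ ≈ 89.97°
|G| = 2e+04 · 2.2289 / (1992) ≈ 22.379
Gain = 20 log₁₀(22.379) ≈ 27.00 dB
∠G = (63.34°) − (89.97°) = -26.63°

27.0 dB, -26.6°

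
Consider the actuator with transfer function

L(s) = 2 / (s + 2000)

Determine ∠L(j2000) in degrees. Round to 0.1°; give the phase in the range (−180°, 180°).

At s = jω = j2000:
pole (s+2000): 2000 + j2000 → |·| = √(2000²+2000²) = √8000000 ≈ 2828.4, ∠ = arctan(2000/2000) ≈ 45.00°
∠L = 0.00° − 45.00° = -45.00°

-45.0°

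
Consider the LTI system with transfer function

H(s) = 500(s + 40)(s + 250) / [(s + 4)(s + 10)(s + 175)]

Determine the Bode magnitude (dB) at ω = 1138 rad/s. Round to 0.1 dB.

At s = jω = j1138:
zero (s+40): 40 + j1138 → |·| = √(40²+1138²) = √1296644 ≈ 1138.7, ∠ = arctan(1138/40) ≈ 87.99°
zero (s+250): 250 + j1138 → |·| = √(250²+1138²) = √1357544 ≈ 1165.1, ∠ = arctan(1138/250) ≈ 77.61°
pole (s+4): 4 + j1138 → |·| = √(4²+1138²) = √1295060 ≈ 1138, ∠ = arctan(1138/4) ≈ 89.80°
pole (s+10): 10 + j1138 → |·| = √(10²+1138²) = √1295144 ≈ 1138, ∠ = arctan(1138/10) ≈ 89.50°
pole (s+175): 175 + j1138 → |·| = √(175²+1138²) = √1325669 ≈ 1151.4, ∠ = arctan(1138/175) ≈ 81.26°
|H| = 500 · 1.3267e+06 / 1.4911e+09 ≈ 0.44487
Gain = 20 log₁₀(0.44487) ≈ -7.04 dB

-7.0 dB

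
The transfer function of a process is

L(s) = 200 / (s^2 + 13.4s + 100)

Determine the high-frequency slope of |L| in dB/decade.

-40 dB/decade

Each pole contributes −20 dB/decade at high frequency; each zero contributes +20 dB/decade.
Net: 0 zero(s) − 2 pole(s) → -40 dB/decade.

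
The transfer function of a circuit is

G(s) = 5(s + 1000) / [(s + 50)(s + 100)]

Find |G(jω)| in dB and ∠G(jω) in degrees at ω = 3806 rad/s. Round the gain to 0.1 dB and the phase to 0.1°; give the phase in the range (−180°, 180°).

-57.3 dB, -102.5°

At s = jω = j3806:
zero (s+1000): 1000 + j3806 → |·| = √(1000²+3806²) = √15485636 ≈ 3935.2, ∠ = arctan(3806/1000) ≈ 75.28°
pole (s+50): 50 + j3806 → |·| = √(50²+3806²) = √14488136 ≈ 3806.3, ∠ = arctan(3806/50) ≈ 89.25°
pole (s+100): 100 + j3806 → |·| = √(100²+3806²) = √14495636 ≈ 3807.3, ∠ = arctan(3806/100) ≈ 88.49°
|G| = 5 · 3935.2 / 1.4492e+07 ≈ 0.0013577
Gain = 20 log₁₀(0.0013577) ≈ -57.34 dB
∠G = 75.28° − 177.74° = -102.46°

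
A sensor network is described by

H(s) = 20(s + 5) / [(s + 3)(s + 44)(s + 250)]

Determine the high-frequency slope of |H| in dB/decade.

Each pole contributes −20 dB/decade at high frequency; each zero contributes +20 dB/decade.
Net: 1 zero(s) − 3 pole(s) → -40 dB/decade.

-40 dB/decade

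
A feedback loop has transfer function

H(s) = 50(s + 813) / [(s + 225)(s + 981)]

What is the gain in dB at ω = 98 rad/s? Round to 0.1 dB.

At s = jω = j98:
zero (s+813): 813 + j98 → |·| = √(813²+98²) = √670573 ≈ 818.89, ∠ = arctan(98/813) ≈ 6.87°
pole (s+225): 225 + j98 → |·| = √(225²+98²) = √60229 ≈ 245.42, ∠ = arctan(98/225) ≈ 23.54°
pole (s+981): 981 + j98 → |·| = √(981²+98²) = √971965 ≈ 985.88, ∠ = arctan(98/981) ≈ 5.70°
|H| = 50 · 818.89 / 2.4195e+05 ≈ 0.16923
Gain = 20 log₁₀(0.16923) ≈ -15.43 dB

-15.4 dB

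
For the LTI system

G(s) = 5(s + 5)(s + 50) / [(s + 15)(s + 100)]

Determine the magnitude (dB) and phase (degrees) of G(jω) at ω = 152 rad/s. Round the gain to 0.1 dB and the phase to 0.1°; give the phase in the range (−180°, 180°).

At s = jω = j152:
zero (s+5): 5 + j152 → |·| = √(5²+152²) = √23129 ≈ 152.08, ∠ = arctan(152/5) ≈ 88.12°
zero (s+50): 50 + j152 → |·| = √(50²+152²) = √25604 ≈ 160.01, ∠ = arctan(152/50) ≈ 71.79°
pole (s+15): 15 + j152 → |·| = √(15²+152²) = √23329 ≈ 152.74, ∠ = arctan(152/15) ≈ 84.36°
pole (s+100): 100 + j152 → |·| = √(100²+152²) = √33104 ≈ 181.95, ∠ = arctan(152/100) ≈ 56.66°
|G| = 5 · 24334 / 27791 ≈ 4.378
Gain = 20 log₁₀(4.378) ≈ 12.83 dB
∠G = 159.91° − 141.02° = 18.89°

12.8 dB, 18.9°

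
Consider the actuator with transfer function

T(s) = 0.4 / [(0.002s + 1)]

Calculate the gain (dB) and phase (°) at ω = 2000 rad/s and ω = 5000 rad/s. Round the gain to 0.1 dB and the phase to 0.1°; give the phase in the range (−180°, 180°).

At ω = 2000 rad/s:
pole (1 + j2000·0.002) = 1 + j4 → |·| ≈ 4.1231, ∠ ≈ 75.96°
|T| = 0.4 · 1 / (4.1231) ≈ 0.097014
Gain = 20 log₁₀(0.097014) ≈ -20.26 dB
∠T = (0°) − (75.96°) = -75.96°

At ω = 5000 rad/s:
pole (1 + j5000·0.002) = 1 + j10 → |·| ≈ 10.05, ∠ ≈ 84.29°
|T| = 0.4 · 1 / (10.05) ≈ 0.039801
Gain = 20 log₁₀(0.039801) ≈ -28.00 dB
∠T = (0°) − (84.29°) = -84.29°

ω = 2000: -20.3 dB, -76.0°; ω = 5000: -28.0 dB, -84.3°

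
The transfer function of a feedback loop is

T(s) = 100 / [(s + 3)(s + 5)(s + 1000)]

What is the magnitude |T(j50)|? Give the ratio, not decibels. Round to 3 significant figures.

At s = jω = j50:
pole (s+3): 3 + j50 → |·| = √(3²+50²) = √2509 ≈ 50.09, ∠ = arctan(50/3) ≈ 86.57°
pole (s+5): 5 + j50 → |·| = √(5²+50²) = √2525 ≈ 50.249, ∠ = arctan(50/5) ≈ 84.29°
pole (s+1000): 1000 + j50 → |·| = √(1000²+50²) = √1002500 ≈ 1001.2, ∠ = arctan(50/1000) ≈ 2.86°
|T| = 100 / 2.52e+06 ≈ 3.9683e-05

3.97e-05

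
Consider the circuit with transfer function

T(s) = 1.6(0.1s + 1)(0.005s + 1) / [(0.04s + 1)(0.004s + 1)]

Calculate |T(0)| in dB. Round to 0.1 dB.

4.1 dB

T(0) = 1.6 · 1 / 1 = 1.6
20 log₁₀(1.6) ≈ 4.08 dB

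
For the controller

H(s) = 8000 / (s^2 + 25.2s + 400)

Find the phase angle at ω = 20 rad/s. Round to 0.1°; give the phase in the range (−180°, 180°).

-90.0°

At s = jω = j20:
quadratic: (j20)² + 25.2·j20 + 400 = 0 + j504 → |·| ≈ 504, ∠ ≈ 90.00°
∠H = 0.00° − 90.00° = -90.00°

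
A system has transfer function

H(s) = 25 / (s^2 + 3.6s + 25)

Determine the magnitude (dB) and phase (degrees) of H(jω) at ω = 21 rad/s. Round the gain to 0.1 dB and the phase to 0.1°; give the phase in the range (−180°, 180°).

At s = jω = j21:
quadratic: (j21)² + 3.6·j21 + 25 = -416 + j75.6 → |·| ≈ 422.81, ∠ ≈ 169.70°
|H| = 25 / 422.81 ≈ 0.059128
Gain = 20 log₁₀(0.059128) ≈ -24.56 dB
∠H = 0.00° − 169.70° = -169.70°

-24.6 dB, -169.7°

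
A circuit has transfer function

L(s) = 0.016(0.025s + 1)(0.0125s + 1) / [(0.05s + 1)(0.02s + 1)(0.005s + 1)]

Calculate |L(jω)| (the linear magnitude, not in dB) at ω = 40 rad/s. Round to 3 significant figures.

0.00866

At ω = 40 rad/s:
zero (1 + j40·0.025) = 1 + j1 → |·| ≈ 1.4142, ∠ ≈ 45.00°
zero (1 + j40·0.0125) = 1 + j0.5 → |·| ≈ 1.118, ∠ ≈ 26.57°
pole (1 + j40·0.05) = 1 + j2 → |·| ≈ 2.2361, ∠ ≈ 63.43°
pole (1 + j40·0.02) = 1 + j0.8 → |·| ≈ 1.2806, ∠ ≈ 38.66°
pole (1 + j40·0.005) = 1 + j0.2 → |·| ≈ 1.0198, ∠ ≈ 11.31°
|L| = 0.016 · 1.4142 · 1.118 / (2.2361 · 1.2806 · 1.0198) ≈ 0.0086627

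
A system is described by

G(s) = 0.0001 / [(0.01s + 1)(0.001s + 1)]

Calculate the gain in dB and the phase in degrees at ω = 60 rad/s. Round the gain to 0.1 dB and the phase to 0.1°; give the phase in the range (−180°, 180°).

-81.4 dB, -34.4°

At ω = 60 rad/s:
pole (1 + j60·0.01) = 1 + j0.6 → |·| ≈ 1.1662, ∠ ≈ 30.96°
pole (1 + j60·0.001) = 1 + j0.06 → |·| ≈ 1.0018, ∠ ≈ 3.43°
|G| = 0.0001 · 1 / (1.1662 · 1.0018) ≈ 8.5595e-05
Gain = 20 log₁₀(8.5595e-05) ≈ -81.35 dB
∠G = (0°) − (30.96° + 3.43°) = -34.39°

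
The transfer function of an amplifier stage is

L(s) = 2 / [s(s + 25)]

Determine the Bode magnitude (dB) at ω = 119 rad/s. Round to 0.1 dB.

-77.2 dB

At s = jω = j119:
pole (s+25): 25 + j119 → |·| = √(25²+119²) = √14786 ≈ 121.6, ∠ = arctan(119/25) ≈ 78.14°
pole at origin: |s| = 119, ∠ = 90.00° (in denominator)
|L| = 2 / 14470 ≈ 0.00013822
Gain = 20 log₁₀(0.00013822) ≈ -77.19 dB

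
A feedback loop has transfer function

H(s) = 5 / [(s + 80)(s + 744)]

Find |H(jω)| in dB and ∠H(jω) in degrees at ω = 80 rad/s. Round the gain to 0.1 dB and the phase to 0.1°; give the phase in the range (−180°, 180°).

-84.6 dB, -51.1°

At s = jω = j80:
pole (s+80): 80 + j80 → |·| = √(80²+80²) = √12800 ≈ 113.14, ∠ = arctan(80/80) ≈ 45.00°
pole (s+744): 744 + j80 → |·| = √(744²+80²) = √559936 ≈ 748.29, ∠ = arctan(80/744) ≈ 6.14°
|H| = 5 / 84662 ≈ 5.9058e-05
Gain = 20 log₁₀(5.9058e-05) ≈ -84.57 dB
∠H = 0.00° − 51.14° = -51.14°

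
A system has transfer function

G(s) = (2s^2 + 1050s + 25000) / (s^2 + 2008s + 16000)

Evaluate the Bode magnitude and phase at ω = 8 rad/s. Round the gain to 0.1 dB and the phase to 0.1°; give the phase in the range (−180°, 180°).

1.3 dB, -26.6°

Substitute s = j8:
Numerator: 2(j8)^2 + 1050(j8) + 25000 = 24872 + j8400
Denominator: (j8)^2 + 2008(j8) + 16000 = 15936 + j16064
|N| = √(24872² + 8400²) ≈ 26252, ∠N ≈ 18.66°
|D| = √(15936² + 16064²) ≈ 22628, ∠D ≈ 45.23°
|G| = 26252 / 22628 ≈ 1.1602
Gain = 20 log₁₀(1.1602) ≈ 1.29 dB
∠G = 18.66° − 45.23° = -26.57°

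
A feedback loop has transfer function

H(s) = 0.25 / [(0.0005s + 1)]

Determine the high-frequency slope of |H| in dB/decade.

Each pole contributes −20 dB/decade at high frequency; each zero contributes +20 dB/decade.
Net: 0 zero(s) − 1 pole(s) → -20 dB/decade.

-20 dB/decade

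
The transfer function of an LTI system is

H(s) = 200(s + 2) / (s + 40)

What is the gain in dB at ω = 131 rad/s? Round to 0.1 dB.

At s = jω = j131:
zero (s+2): 2 + j131 → |·| = √(2²+131²) = √17165 ≈ 131.02, ∠ = arctan(131/2) ≈ 89.13°
pole (s+40): 40 + j131 → |·| = √(40²+131²) = √18761 ≈ 136.97, ∠ = arctan(131/40) ≈ 73.02°
|H| = 200 · 131.02 / 136.97 ≈ 191.31
Gain = 20 log₁₀(191.31) ≈ 45.63 dB

45.6 dB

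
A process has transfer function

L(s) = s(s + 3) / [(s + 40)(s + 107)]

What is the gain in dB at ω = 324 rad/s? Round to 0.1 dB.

-0.5 dB

At s = jω = j324:
zero (s+3): 3 + j324 → |·| = √(3²+324²) = √104985 ≈ 324.01, ∠ = arctan(324/3) ≈ 89.47°
zero at origin: s = j324 → |·| = 324, ∠ = 90.00°
pole (s+40): 40 + j324 → |·| = √(40²+324²) = √106576 ≈ 326.46, ∠ = arctan(324/40) ≈ 82.96°
pole (s+107): 107 + j324 → |·| = √(107²+324²) = √116425 ≈ 341.21, ∠ = arctan(324/107) ≈ 71.72°
|L| = 1 · 1.0498e+05 / 1.1139e+05 ≈ 0.94245
Gain = 20 log₁₀(0.94245) ≈ -0.51 dB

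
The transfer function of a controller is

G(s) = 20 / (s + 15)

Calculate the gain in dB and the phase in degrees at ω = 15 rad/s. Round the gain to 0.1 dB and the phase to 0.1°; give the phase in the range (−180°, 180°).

At s = jω = j15:
pole (s+15): 15 + j15 → |·| = √(15²+15²) = √450 ≈ 21.213, ∠ = arctan(15/15) ≈ 45.00°
|G| = 20 / 21.213 ≈ 0.94282
Gain = 20 log₁₀(0.94282) ≈ -0.51 dB
∠G = 0.00° − 45.00° = -45.00°

-0.5 dB, -45.0°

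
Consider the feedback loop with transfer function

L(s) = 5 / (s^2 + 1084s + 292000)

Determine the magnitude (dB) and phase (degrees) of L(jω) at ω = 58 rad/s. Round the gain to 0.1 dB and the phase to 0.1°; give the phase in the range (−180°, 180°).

-95.4 dB, -12.3°

Substitute s = j58:
Numerator: 5 = 5 + j0
Denominator: (j58)^2 + 1084(j58) + 292000 = 288636 + j62872
|N| = √(5² + 0²) ≈ 5, ∠N ≈ 0.00°
|D| = √(288636² + 62872²) ≈ 2.954e+05, ∠D ≈ 12.29°
|L| = 5 / 2.954e+05 ≈ 1.6926e-05
Gain = 20 log₁₀(1.6926e-05) ≈ -95.43 dB
∠L = 0.00° − 12.29° = -12.29°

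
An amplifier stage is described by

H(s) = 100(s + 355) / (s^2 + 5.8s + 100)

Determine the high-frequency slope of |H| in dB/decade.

-20 dB/decade

Each pole contributes −20 dB/decade at high frequency; each zero contributes +20 dB/decade.
Net: 1 zero(s) − 2 pole(s) → -20 dB/decade.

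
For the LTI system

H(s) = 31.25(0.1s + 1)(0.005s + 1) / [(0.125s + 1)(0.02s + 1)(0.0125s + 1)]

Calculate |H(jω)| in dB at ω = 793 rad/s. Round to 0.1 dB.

At ω = 793 rad/s:
zero (1 + j793·0.1) = 1 + j79.3 → |·| ≈ 79.306, ∠ ≈ 89.28°
zero (1 + j793·0.005) = 1 + j3.965 → |·| ≈ 4.0892, ∠ ≈ 75.84°
pole (1 + j793·0.125) = 1 + j99.125 → |·| ≈ 99.13, ∠ ≈ 89.42°
pole (1 + j793·0.02) = 1 + j15.86 → |·| ≈ 15.891, ∠ ≈ 86.39°
pole (1 + j793·0.0125) = 1 + j9.9125 → |·| ≈ 9.9628, ∠ ≈ 84.24°
|H| = 31.25 · 79.306 · 4.0892 / (99.13 · 15.891 · 9.9628) ≈ 0.64574
Gain = 20 log₁₀(0.64574) ≈ -3.80 dB

-3.8 dB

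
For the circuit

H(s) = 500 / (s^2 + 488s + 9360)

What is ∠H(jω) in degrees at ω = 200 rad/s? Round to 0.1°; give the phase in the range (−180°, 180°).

-107.4°

Substitute s = j200:
Numerator: 500 = 500 + j0
Denominator: (j200)^2 + 488(j200) + 9360 = -30640 + j97600
|N| = √(500² + 0²) ≈ 500, ∠N ≈ 0.00°
|D| = √(30640² + 97600²) ≈ 1.023e+05, ∠D ≈ 107.43°
∠H = 0.00° − 107.43° = -107.43°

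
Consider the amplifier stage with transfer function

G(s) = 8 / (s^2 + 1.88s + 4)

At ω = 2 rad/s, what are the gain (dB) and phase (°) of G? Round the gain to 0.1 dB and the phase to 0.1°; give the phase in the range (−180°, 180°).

At s = jω = j2:
quadratic: (j2)² + 1.88·j2 + 4 = 0 + j3.76 → |·| ≈ 3.76, ∠ ≈ 90.00°
|G| = 8 / 3.76 ≈ 2.1277
Gain = 20 log₁₀(2.1277) ≈ 6.56 dB
∠G = 0.00° − 90.00° = -90.00°

6.6 dB, -90.0°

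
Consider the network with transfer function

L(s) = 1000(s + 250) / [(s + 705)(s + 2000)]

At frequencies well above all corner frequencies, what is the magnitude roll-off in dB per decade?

-20 dB/decade

Each pole contributes −20 dB/decade at high frequency; each zero contributes +20 dB/decade.
Net: 1 zero(s) − 2 pole(s) → -20 dB/decade.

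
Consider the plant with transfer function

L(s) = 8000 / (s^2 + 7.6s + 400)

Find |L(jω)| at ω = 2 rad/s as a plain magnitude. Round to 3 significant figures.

At s = jω = j2:
quadratic: (j2)² + 7.6·j2 + 400 = 396 + j15.2 → |·| ≈ 396.29, ∠ ≈ 2.20°
|L| = 8000 / 396.29 ≈ 20.187

20.2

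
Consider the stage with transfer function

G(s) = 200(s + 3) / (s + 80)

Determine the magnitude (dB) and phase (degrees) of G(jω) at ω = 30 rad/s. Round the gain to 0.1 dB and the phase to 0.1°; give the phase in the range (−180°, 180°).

At s = jω = j30:
zero (s+3): 3 + j30 → |·| = √(3²+30²) = √909 ≈ 30.15, ∠ = arctan(30/3) ≈ 84.29°
pole (s+80): 80 + j30 → |·| = √(80²+30²) = √7300 ≈ 85.44, ∠ = arctan(30/80) ≈ 20.56°
|G| = 200 · 30.15 / 85.44 ≈ 70.576
Gain = 20 log₁₀(70.576) ≈ 36.97 dB
∠G = 84.29° − 20.56° = 63.73°

37.0 dB, 63.7°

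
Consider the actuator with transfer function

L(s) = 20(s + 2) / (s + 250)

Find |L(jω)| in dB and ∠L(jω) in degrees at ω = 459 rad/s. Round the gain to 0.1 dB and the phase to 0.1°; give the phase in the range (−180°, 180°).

At s = jω = j459:
zero (s+2): 2 + j459 → |·| = √(2²+459²) = √210685 ≈ 459, ∠ = arctan(459/2) ≈ 89.75°
pole (s+250): 250 + j459 → |·| = √(250²+459²) = √273181 ≈ 522.67, ∠ = arctan(459/250) ≈ 61.42°
|L| = 20 · 459 / 522.67 ≈ 17.564
Gain = 20 log₁₀(17.564) ≈ 24.89 dB
∠L = 89.75° − 61.42° = 28.33°

24.9 dB, 28.3°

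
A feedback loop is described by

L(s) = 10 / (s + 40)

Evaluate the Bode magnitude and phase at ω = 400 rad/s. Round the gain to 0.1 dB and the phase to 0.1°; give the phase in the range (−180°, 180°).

At s = jω = j400:
pole (s+40): 40 + j400 → |·| = √(40²+400²) = √161600 ≈ 402, ∠ = arctan(400/40) ≈ 84.29°
|L| = 10 / 402 ≈ 0.024876
Gain = 20 log₁₀(0.024876) ≈ -32.08 dB
∠L = 0.00° − 84.29° = -84.29°

-32.1 dB, -84.3°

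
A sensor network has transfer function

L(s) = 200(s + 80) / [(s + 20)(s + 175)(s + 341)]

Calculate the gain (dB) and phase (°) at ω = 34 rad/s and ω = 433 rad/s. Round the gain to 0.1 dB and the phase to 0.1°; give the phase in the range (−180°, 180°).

At s = jω = j34:
zero (s+80): 80 + j34 → |·| = √(80²+34²) = √7556 ≈ 86.925, ∠ = arctan(34/80) ≈ 23.03°
pole (s+20): 20 + j34 → |·| = √(20²+34²) = √1556 ≈ 39.446, ∠ = arctan(34/20) ≈ 59.53°
pole (s+175): 175 + j34 → |·| = √(175²+34²) = √31781 ≈ 178.27, ∠ = arctan(34/175) ≈ 10.99°
pole (s+341): 341 + j34 → |·| = √(341²+34²) = √117437 ≈ 342.69, ∠ = arctan(34/341) ≈ 5.69°
|L| = 200 · 86.925 / 2.4098e+06 ≈ 0.0072143
Gain = 20 log₁₀(0.0072143) ≈ -42.84 dB
∠L = 23.03° − 76.21° = -53.18°

At s = jω = j433:
zero (s+80): 80 + j433 → |·| = √(80²+433²) = √193889 ≈ 440.33, ∠ = arctan(433/80) ≈ 79.53°
pole (s+20): 20 + j433 → |·| = √(20²+433²) = √187889 ≈ 433.46, ∠ = arctan(433/20) ≈ 87.36°
pole (s+175): 175 + j433 → |·| = √(175²+433²) = √218114 ≈ 467.03, ∠ = arctan(433/175) ≈ 67.99°
pole (s+341): 341 + j433 → |·| = √(341²+433²) = √303770 ≈ 551.15, ∠ = arctan(433/341) ≈ 51.78°
|L| = 200 · 440.33 / 1.1157e+08 ≈ 0.00078933
Gain = 20 log₁₀(0.00078933) ≈ -62.05 dB
∠L = 79.53° − 207.13° = -127.60°

ω = 34: -42.8 dB, -53.2°; ω = 433: -62.1 dB, -127.6°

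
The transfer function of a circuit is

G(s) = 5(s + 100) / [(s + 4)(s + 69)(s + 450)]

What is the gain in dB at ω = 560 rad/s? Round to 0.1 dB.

At s = jω = j560:
zero (s+100): 100 + j560 → |·| = √(100²+560²) = √323600 ≈ 568.86, ∠ = arctan(560/100) ≈ 79.88°
pole (s+4): 4 + j560 → |·| = √(4²+560²) = √313616 ≈ 560.01, ∠ = arctan(560/4) ≈ 89.59°
pole (s+69): 69 + j560 → |·| = √(69²+560²) = √318361 ≈ 564.23, ∠ = arctan(560/69) ≈ 82.98°
pole (s+450): 450 + j560 → |·| = √(450²+560²) = √516100 ≈ 718.4, ∠ = arctan(560/450) ≈ 51.22°
|G| = 5 · 568.86 / 2.27e+08 ≈ 1.253e-05
Gain = 20 log₁₀(1.253e-05) ≈ -98.04 dB

-98.0 dB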